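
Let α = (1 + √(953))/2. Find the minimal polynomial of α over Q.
m_α(x) = x^2 - x - 238

From 2α - 1 = √(953), squaring gives (2α - 1)^2 = 953, i.e. 4α^2 - 4α + 1 = 953, so α^2 - α + (1 - 953)/4 = 0. Since 953 ≡ 1 (mod 4), (1 - 953)/4 = -238 ∈ Z. The polynomial x^2 - x - 238 has discriminant 1 - 4·(-238) = 953, which is not a perfect square in Q (d = 953 is squarefree and ≠ 1), so x^2 - x - 238 is irreducible over Q. It is the minimal polynomial of α.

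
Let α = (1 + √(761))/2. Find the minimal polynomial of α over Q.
m_α(x) = x^2 - x - 190

From 2α - 1 = √(761), squaring gives (2α - 1)^2 = 761, i.e. 4α^2 - 4α + 1 = 761, so α^2 - α + (1 - 761)/4 = 0. Since 761 ≡ 1 (mod 4), (1 - 761)/4 = -190 ∈ Z. The polynomial x^2 - x - 190 has discriminant 1 - 4·(-190) = 761, which is not a perfect square in Q (d = 761 is squarefree and ≠ 1), so x^2 - x - 190 is irreducible over Q. It is the minimal polynomial of α.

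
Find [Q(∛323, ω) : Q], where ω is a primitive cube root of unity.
[Q(∛323, ω) : Q] = 6

[Q(∛323):Q] = 3 (min poly x^3 - 323, irreducible since 323 is not a perfect cube). [Q(ω):Q] = 2 (min poly x^2 + x + 1). Since Q(∛323) ⊂ R and ω ∉ R, we have ω ∉ Q(∛323), so x^2 + x + 1 remains irreducible over Q(∛323) and [Q(∛323, ω) : Q(∛323)] = 2. By the tower law, [Q(∛323, ω) : Q] = 3 · 2 = 6. (In fact Q(∛323, ω) is the splitting field of x^3 - 323 over Q.)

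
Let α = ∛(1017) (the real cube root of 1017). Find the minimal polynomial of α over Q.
m_α(x) = x^3 - 1017

α satisfies α^3 = 1017, so x^3 - 1017 annihilates α. By the rational root test, a rational root p/q (in lowest terms) of x^3 - 1017 would satisfy p^3 = 1017 q^3, forcing q = 1 and p^3 = 1017; but 1017 is not a perfect cube, contradiction. A monic cubic over Q with no rational root is irreducible (any nontrivial factorization would include a linear factor). Hence x^3 - 1017 is the minimal polynomial of α, and in particular [Q(α):Q] = 3.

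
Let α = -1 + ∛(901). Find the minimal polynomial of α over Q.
m_α(x) = x^3 + 3x^2 + 3x - 900

Set β = α + 1 = ∛(901), so β^3 = 901. Then (α + 1)^3 - 901 = 0, i.e. α is a root of g(x) = (x + 1)^3 - 901 = x^3 + 3x^2 + 3x - 900. Since g(x) = h(x + 1) where h(x) = x^3 - 901, and h is irreducible over Q (because 901 is not a perfect cube, so h has no rational root, and a monic cubic with no rational root is irreducible), g is also irreducible (irreducibility is preserved under the substitution x → x + 1). Hence m_α(x) = x^3 + 3x^2 + 3x - 900.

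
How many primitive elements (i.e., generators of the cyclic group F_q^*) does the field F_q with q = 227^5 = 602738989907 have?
There are φ(602738989906) = 298702508160 primitive elements

F_q^* is cyclic of order q - 1 = 602738989906. A cyclic group of order m has exactly φ(m) generators. Here m = 602738989906 = 2 · 113 · 2666986681, so the number of primitive elements is φ(602738989906) = 298702508160.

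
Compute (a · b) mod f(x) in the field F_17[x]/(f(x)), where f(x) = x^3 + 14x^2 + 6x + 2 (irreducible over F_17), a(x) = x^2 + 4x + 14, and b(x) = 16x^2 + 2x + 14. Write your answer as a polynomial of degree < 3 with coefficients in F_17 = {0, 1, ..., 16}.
a · b ≡ 16x^2 + 14x + 2 (mod f(x))

Multiply in F_17[x]: a(x)·b(x) = (x^2 + 4x + 14)·(16x^2 + 2x + 14) = 16x^4 + 15x^3 + 8x^2 + 16x + 9. This has degree ≥ 3, so divide by f(x) over F_17: 16x^4 + 15x^3 + 8x^2 + 16x + 9 = (16x + 12)·(x^3 + 14x^2 + 6x + 2) + (16x^2 + 14x + 2). Hence a·b ≡ 16x^2 + 14x + 2 (mod f). (F_17[x]/(f) is a field with 17^3 = 4913 elements since f is irreducible of degree 3.)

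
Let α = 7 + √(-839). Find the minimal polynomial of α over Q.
m_α(x) = x^2 - 14x + 888

From α - 7 = √(-839), squaring gives (α - 7)^2 = -839, i.e. α^2 - 14α + 49 = -839, so α^2 - 14α + 888 = 0. The discriminant of x^2 - 14x + 888 is (-14)^2 - 4·(888) = 196 - 3552 = -3356, and 4·(-839) is not a perfect square in Q since -839 is squarefree and ≠ 1. Hence x^2 - 14x + 888 is irreducible over Q and is the minimal polynomial of α.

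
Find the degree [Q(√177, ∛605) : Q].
[Q(√177, ∛605) : Q] = 6

Let L = Q(√177, ∛605). Since Q(√177) ⊂ L and [Q(√177):Q] = 2, the tower law gives 2 | [L:Q]. Likewise Q(∛605) ⊂ L with [Q(∛605):Q] = 3 (because 605 is not a perfect cube), so 3 | [L:Q]. As gcd(2,3) = 1, [L:Q] is divisible by 6. Conversely L is generated over Q by √177 and ∛605, so [L:Q] ≤ 2·3 = 6. Therefore [Q(√177, ∛605) : Q] = 6.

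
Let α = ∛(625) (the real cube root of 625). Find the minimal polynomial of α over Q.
m_α(x) = x^3 - 625

α satisfies α^3 = 625, so x^3 - 625 annihilates α. By the rational root test, a rational root p/q (in lowest terms) of x^3 - 625 would satisfy p^3 = 625 q^3, forcing q = 1 and p^3 = 625; but 625 is not a perfect cube, contradiction. A monic cubic over Q with no rational root is irreducible (any nontrivial factorization would include a linear factor). Hence x^3 - 625 is the minimal polynomial of α, and in particular [Q(α):Q] = 3.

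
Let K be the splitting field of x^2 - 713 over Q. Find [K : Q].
[K : Q] = 2

f(x) = x^2 - 713 factors as (x - √713)(x + √713). The splitting field is K = Q(√713). Since 713 is squarefree and > 1, it is not a perfect square, so x^2 - 713 is irreducible over Q and [Q(√713) : Q] = 2. Hence [K : Q] = 2.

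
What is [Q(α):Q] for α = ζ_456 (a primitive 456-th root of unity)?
[Q(α):Q] = 144

The minimal polynomial of ζ_456 over Q is the 456-th cyclotomic polynomial Φ_456(x), which is irreducible over Q and has degree φ(456) = 144. Hence [Q(α):Q] = φ(456) = 144.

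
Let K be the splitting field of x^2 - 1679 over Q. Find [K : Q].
[K : Q] = 2

f(x) = x^2 - 1679 factors as (x - √1679)(x + √1679). The splitting field is K = Q(√1679). Since 1679 is squarefree and > 1, it is not a perfect square, so x^2 - 1679 is irreducible over Q and [Q(√1679) : Q] = 2. Hence [K : Q] = 2.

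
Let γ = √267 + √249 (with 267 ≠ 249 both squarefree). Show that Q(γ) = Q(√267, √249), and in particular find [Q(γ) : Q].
[Q(γ) : Q] = 4 (equivalently, Q(γ) = Q(√267, √249))

Obviously Q(γ) ⊆ Q(√267, √249), and [Q(√267, √249):Q] = 4 (since 267, 249 are distinct squarefree integers > 1 with 66483 not a perfect square). To show equality we compute the minimal polynomial of γ. From γ = √267 + √249: γ^2 = 267 + 2√(66483) + 249 = 516 + 2√(66483), so γ^2 - 516 = 2√(66483); squaring, (γ^2 - 516)^2 = 4·66483, i.e. γ^4 - 1032γ^2 + 266256 - 265932 = 0, i.e. γ^4 - 1032γ^2 + 324 = 0. So γ is a root of x^4 - 1032x^2 + 324. This polynomial is irreducible over Q: it has no rational root (each ±√267 ± √249 is irrational), and any factorization into two quadratics over Q would force √(66483) ∈ Q (pairing opposite roots) or √267, √249 ∈ Q (other pairings), all impossible. Hence [Q(γ):Q] = 4 = [Q(√267, √249):Q], so Q(γ) = Q(√267, √249).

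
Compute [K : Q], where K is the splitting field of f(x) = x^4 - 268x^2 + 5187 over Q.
[K : Q] = 4

Solving the quadratic in x^2: x^2 = (268 ± √(268^2 - 4·5187))/2 = (268 ± √51076)/2 = (268 ± 226)/2, giving x^2 = 247 or x^2 = 21. So f(x) = (x^2 - 247)(x^2 - 21) and the roots of f are ±√247, ±√21. Hence the splitting field is K = Q(√247, √21). Since 247 and 21 are distinct squarefree integers > 1, their product 5187 is not a perfect square, so √21 ∉ Q(√247). By the tower law [K:Q] = [Q(√247,√21):Q(√247)] · [Q(√247):Q] = 2 · 2 = 4.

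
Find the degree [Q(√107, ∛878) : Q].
[Q(√107, ∛878) : Q] = 6

Let L = Q(√107, ∛878). Since Q(√107) ⊂ L and [Q(√107):Q] = 2, the tower law gives 2 | [L:Q]. Likewise Q(∛878) ⊂ L with [Q(∛878):Q] = 3 (because 878 is not a perfect cube), so 3 | [L:Q]. As gcd(2,3) = 1, [L:Q] is divisible by 6. Conversely L is generated over Q by √107 and ∛878, so [L:Q] ≤ 2·3 = 6. Therefore [Q(√107, ∛878) : Q] = 6.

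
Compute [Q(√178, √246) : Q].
[Q(√178, √246) : Q] = 4

[Q(√178):Q] = 2 (min poly x^2 - 178, irreducible since 178 is squarefree > 1). For the top step, suppose √246 ∈ Q(√178), say √246 = c + d√178 with c, d ∈ Q. Squaring: 246 = c^2 + 178d^2 + 2cd√178. Since √178 ∉ Q this forces 2cd = 0. If d = 0 then √246 = c ∈ Q, contradicting 246 squarefree > 1. If c = 0 then 246 = 178d^2, so 178·246 = (178d)^2 is a perfect square in Q — but 178·246 = 43788 is not a perfect square (since 178 and 246 are distinct squarefree integers). Contradiction. Hence √246 ∉ Q(√178), so x^2 - 246 stays irreducible over Q(√178) and [Q(√178, √246) : Q(√178)] = 2. By the tower law, [Q(√178, √246) : Q] = 2 · 2 = 4.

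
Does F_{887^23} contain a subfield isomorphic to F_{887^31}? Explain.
No: F_{887^31} is not a subfield of F_{887^23}

F_{p^m} embeds in F_{p^n} iff m | n. Here 31 ∤ 23 (since 23 = 0·31 + 23 with remainder 23 ≠ 0), so F_{887^31} is not a subfield of F_{887^23}. Equivalently: if it were, the tower law would give 31 = [F_{887^31}:F_887] dividing [F_{887^23}:F_887] = 23, contradiction.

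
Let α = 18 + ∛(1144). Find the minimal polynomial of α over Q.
m_α(x) = x^3 - 54x^2 + 972x - 6976

Set β = α - 18 = ∛(1144), so β^3 = 1144. Then (α - 18)^3 - 1144 = 0, i.e. α is a root of g(x) = (x - 18)^3 - 1144 = x^3 - 54x^2 + 972x - 6976. Since g(x) = h(x - 18) where h(x) = x^3 - 1144, and h is irreducible over Q (because 1144 is not a perfect cube, so h has no rational root, and a monic cubic with no rational root is irreducible), g is also irreducible (irreducibility is preserved under the substitution x → x - 18). Hence m_α(x) = x^3 - 54x^2 + 972x - 6976.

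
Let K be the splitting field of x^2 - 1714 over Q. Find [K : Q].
[K : Q] = 2

f(x) = x^2 - 1714 factors as (x - √1714)(x + √1714). The splitting field is K = Q(√1714). Since 1714 is squarefree and > 1, it is not a perfect square, so x^2 - 1714 is irreducible over Q and [Q(√1714) : Q] = 2. Hence [K : Q] = 2.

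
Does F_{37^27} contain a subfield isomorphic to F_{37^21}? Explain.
No: F_{37^21} is not a subfield of F_{37^27}

F_{p^m} embeds in F_{p^n} iff m | n. Here 21 ∤ 27 (since 27 = 1·21 + 6 with remainder 6 ≠ 0), so F_{37^21} is not a subfield of F_{37^27}. Equivalently: if it were, the tower law would give 21 = [F_{37^21}:F_37] dividing [F_{37^27}:F_37] = 27, contradiction.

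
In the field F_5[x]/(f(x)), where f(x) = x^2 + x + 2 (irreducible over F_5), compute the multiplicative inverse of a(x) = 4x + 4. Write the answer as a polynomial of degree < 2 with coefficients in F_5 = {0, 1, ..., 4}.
a(x)^(-1) ≡ 3x (mod f(x))

Since f is irreducible over F_5, F_5[x]/(f) is a field and a(x) ≠ 0 has an inverse. Apply the extended Euclidean algorithm to f(x) and a(x) in F_5[x]: f(x) = (4x)·a(x) + (2). The last nonzero remainder is the constant 2 = gcd(f, a) in F_5. Back-substituting through the division chain expresses 2 = s(x)·a(x) + t(x)·f(x) with s(x) ≡ x (mod f), so (x)·a(x) ≡ 2 (mod f). Multiplying by 2^(-1) ≡ 3 in F_5 gives a(x)^(-1) ≡ 3·(x) ≡ 3x (mod f). Check: (4x + 4)·(3x) = 2x^2 + 2x ≡ 1 (mod x^2 + x + 2).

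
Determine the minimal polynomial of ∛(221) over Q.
m_α(x) = x^3 - 221

α satisfies α^3 = 221, so x^3 - 221 annihilates α. By the rational root test, a rational root p/q (in lowest terms) of x^3 - 221 would satisfy p^3 = 221 q^3, forcing q = 1 and p^3 = 221; but 221 is not a perfect cube, contradiction. A monic cubic over Q with no rational root is irreducible (any nontrivial factorization would include a linear factor). Hence x^3 - 221 is the minimal polynomial of α, and in particular [Q(α):Q] = 3.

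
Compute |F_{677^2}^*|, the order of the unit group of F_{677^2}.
|F_{677^2}^*| = 458328

F_{677^2} has 677^2 = 458329 elements; its multiplicative group consists of all nonzero elements, so |F_{677^2}^*| = 458329 - 1 = 458328. (It is cyclic since any finite subgroup of the multiplicative group of a field is cyclic.)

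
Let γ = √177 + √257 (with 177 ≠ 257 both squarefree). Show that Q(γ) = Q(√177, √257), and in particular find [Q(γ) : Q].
[Q(γ) : Q] = 4 (equivalently, Q(γ) = Q(√177, √257))

Obviously Q(γ) ⊆ Q(√177, √257), and [Q(√177, √257):Q] = 4 (since 177, 257 are distinct squarefree integers > 1 with 45489 not a perfect square). To show equality we compute the minimal polynomial of γ. From γ = √177 + √257: γ^2 = 177 + 2√(45489) + 257 = 434 + 2√(45489), so γ^2 - 434 = 2√(45489); squaring, (γ^2 - 434)^2 = 4·45489, i.e. γ^4 - 868γ^2 + 188356 - 181956 = 0, i.e. γ^4 - 868γ^2 + 6400 = 0. So γ is a root of x^4 - 868x^2 + 6400. This polynomial is irreducible over Q: it has no rational root (each ±√177 ± √257 is irrational), and any factorization into two quadratics over Q would force √(45489) ∈ Q (pairing opposite roots) or √177, √257 ∈ Q (other pairings), all impossible. Hence [Q(γ):Q] = 4 = [Q(√177, √257):Q], so Q(γ) = Q(√177, √257).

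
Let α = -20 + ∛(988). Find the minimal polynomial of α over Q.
m_α(x) = x^3 + 60x^2 + 1200x + 7012

Set β = α + 20 = ∛(988), so β^3 = 988. Then (α + 20)^3 - 988 = 0, i.e. α is a root of g(x) = (x + 20)^3 - 988 = x^3 + 60x^2 + 1200x + 7012. Since g(x) = h(x + 20) where h(x) = x^3 - 988, and h is irreducible over Q (because 988 is not a perfect cube, so h has no rational root, and a monic cubic with no rational root is irreducible), g is also irreducible (irreducibility is preserved under the substitution x → x + 20). Hence m_α(x) = x^3 + 60x^2 + 1200x + 7012.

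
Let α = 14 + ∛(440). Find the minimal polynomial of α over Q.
m_α(x) = x^3 - 42x^2 + 588x - 3184

Set β = α - 14 = ∛(440), so β^3 = 440. Then (α - 14)^3 - 440 = 0, i.e. α is a root of g(x) = (x - 14)^3 - 440 = x^3 - 42x^2 + 588x - 3184. Since g(x) = h(x - 14) where h(x) = x^3 - 440, and h is irreducible over Q (because 440 is not a perfect cube, so h has no rational root, and a monic cubic with no rational root is irreducible), g is also irreducible (irreducibility is preserved under the substitution x → x - 14). Hence m_α(x) = x^3 - 42x^2 + 588x - 3184.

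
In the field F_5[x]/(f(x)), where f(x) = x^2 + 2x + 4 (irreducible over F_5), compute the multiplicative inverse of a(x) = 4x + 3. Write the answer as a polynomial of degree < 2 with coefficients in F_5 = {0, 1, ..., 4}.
a(x)^(-1) ≡ 4x (mod f(x))

Since f is irreducible over F_5, F_5[x]/(f) is a field and a(x) ≠ 0 has an inverse. Apply the extended Euclidean algorithm to f(x) and a(x) in F_5[x]: f(x) = (4x)·a(x) + (4). The last nonzero remainder is the constant 4 = gcd(f, a) in F_5. Back-substituting through the division chain expresses 4 = s(x)·a(x) + t(x)·f(x) with s(x) ≡ x (mod f), so (x)·a(x) ≡ 4 (mod f). Multiplying by 4^(-1) ≡ 4 in F_5 gives a(x)^(-1) ≡ 4·(x) ≡ 4x (mod f). Check: (4x + 3)·(4x) = x^2 + 2x ≡ 1 (mod x^2 + 2x + 4).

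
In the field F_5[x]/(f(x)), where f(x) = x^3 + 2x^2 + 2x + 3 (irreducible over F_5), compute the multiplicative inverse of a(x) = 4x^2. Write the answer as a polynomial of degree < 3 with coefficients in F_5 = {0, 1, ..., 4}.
a(x)^(-1) ≡ 2x^2 + x + 3 (mod f(x))

Since f is irreducible over F_5, F_5[x]/(f) is a field and a(x) ≠ 0 has an inverse. Apply the extended Euclidean algorithm to f(x) and a(x) in F_5[x]: f(x) = (4x + 3)·a(x) + (2x + 3);  a(x) = (2x + 2)·(2x + 3) + (4). The last nonzero remainder is the constant 4 = gcd(f, a) in F_5. Back-substituting through the division chain expresses 4 = s(x)·a(x) + t(x)·f(x) with s(x) ≡ 3x^2 + 4x + 2 (mod f), so (3x^2 + 4x + 2)·a(x) ≡ 4 (mod f). Multiplying by 4^(-1) ≡ 4 in F_5 gives a(x)^(-1) ≡ 4·(3x^2 + 4x + 2) ≡ 2x^2 + x + 3 (mod f). Check: (4x^2)·(2x^2 + x + 3) = 3x^4 + 4x^3 + 2x^2 ≡ 1 (mod x^3 + 2x^2 + 2x + 3).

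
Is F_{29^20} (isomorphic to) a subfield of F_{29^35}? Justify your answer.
No: F_{29^20} is not a subfield of F_{29^35}

F_{p^m} embeds in F_{p^n} iff m | n. Here 20 ∤ 35 (since 35 = 1·20 + 15 with remainder 15 ≠ 0), so F_{29^20} is not a subfield of F_{29^35}. Equivalently: if it were, the tower law would give 20 = [F_{29^20}:F_29] dividing [F_{29^35}:F_29] = 35, contradiction.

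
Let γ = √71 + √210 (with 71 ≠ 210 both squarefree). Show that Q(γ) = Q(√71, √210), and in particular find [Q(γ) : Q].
[Q(γ) : Q] = 4 (equivalently, Q(γ) = Q(√71, √210))

Obviously Q(γ) ⊆ Q(√71, √210), and [Q(√71, √210):Q] = 4 (since 71, 210 are distinct squarefree integers > 1 with 14910 not a perfect square). To show equality we compute the minimal polynomial of γ. From γ = √71 + √210: γ^2 = 71 + 2√(14910) + 210 = 281 + 2√(14910), so γ^2 - 281 = 2√(14910); squaring, (γ^2 - 281)^2 = 4·14910, i.e. γ^4 - 562γ^2 + 78961 - 59640 = 0, i.e. γ^4 - 562γ^2 + 19321 = 0. So γ is a root of x^4 - 562x^2 + 19321. This polynomial is irreducible over Q: it has no rational root (each ±√71 ± √210 is irrational), and any factorization into two quadratics over Q would force √(14910) ∈ Q (pairing opposite roots) or √71, √210 ∈ Q (other pairings), all impossible. Hence [Q(γ):Q] = 4 = [Q(√71, √210):Q], so Q(γ) = Q(√71, √210).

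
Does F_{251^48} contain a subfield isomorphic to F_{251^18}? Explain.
No: F_{251^18} is not a subfield of F_{251^48}

F_{p^m} embeds in F_{p^n} iff m | n. Here 18 ∤ 48 (since 48 = 2·18 + 12 with remainder 12 ≠ 0), so F_{251^18} is not a subfield of F_{251^48}. Equivalently: if it were, the tower law would give 18 = [F_{251^18}:F_251] dividing [F_{251^48}:F_251] = 48, contradiction.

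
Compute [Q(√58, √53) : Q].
[Q(√58, √53) : Q] = 4

[Q(√58):Q] = 2 (min poly x^2 - 58, irreducible since 58 is squarefree > 1). For the top step, suppose √53 ∈ Q(√58), say √53 = c + d√58 with c, d ∈ Q. Squaring: 53 = c^2 + 58d^2 + 2cd√58. Since √58 ∉ Q this forces 2cd = 0. If d = 0 then √53 = c ∈ Q, contradicting 53 squarefree > 1. If c = 0 then 53 = 58d^2, so 58·53 = (58d)^2 is a perfect square in Q — but 58·53 = 3074 is not a perfect square (since 58 and 53 are distinct squarefree integers). Contradiction. Hence √53 ∉ Q(√58), so x^2 - 53 stays irreducible over Q(√58) and [Q(√58, √53) : Q(√58)] = 2. By the tower law, [Q(√58, √53) : Q] = 2 · 2 = 4.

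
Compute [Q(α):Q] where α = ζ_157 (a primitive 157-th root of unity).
[Q(α):Q] = 156

The minimal polynomial of ζ_157 over Q is the 157-th cyclotomic polynomial Φ_157(x), which is irreducible over Q and has degree φ(157) = 156. Hence [Q(α):Q] = φ(157) = 156.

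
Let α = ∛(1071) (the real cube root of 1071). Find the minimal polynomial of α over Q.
m_α(x) = x^3 - 1071

α satisfies α^3 = 1071, so x^3 - 1071 annihilates α. By the rational root test, a rational root p/q (in lowest terms) of x^3 - 1071 would satisfy p^3 = 1071 q^3, forcing q = 1 and p^3 = 1071; but 1071 is not a perfect cube, contradiction. A monic cubic over Q with no rational root is irreducible (any nontrivial factorization would include a linear factor). Hence x^3 - 1071 is the minimal polynomial of α, and in particular [Q(α):Q] = 3.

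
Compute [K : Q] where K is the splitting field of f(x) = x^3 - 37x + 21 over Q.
[K : Q] = 6

By the rational root test, any rational root of the monic integer polynomial f(x) = x^3 - 37x + 21 must be an integer dividing the constant term 21, i.e. one of ±{1, 3, 7, 21}. Evaluating: f(1) = -15, f(-1) = 57, f(3) = -63, f(-3) = 105, f(7) = 105, f(-7) = -63, f(21) = 8505, f(-21) = -8463; none is 0, so f has no rational root and is therefore irreducible over Q (a cubic with no linear factor over a field is irreducible). For an irreducible cubic, the Galois group is A_3 or S_3 according as the discriminant disc(f) = -4a^3 - 27b^2 = -4·(-37)^3 - 27·(21)^2 = 190705 is or is not a square in Q. Here disc(f) = 190705 is not a perfect square in Q, so the Galois group of f over Q is not contained in A_3 and must be all of S_3. The splitting field has degree |S_3| = 6 over Q, so [K : Q] = 6.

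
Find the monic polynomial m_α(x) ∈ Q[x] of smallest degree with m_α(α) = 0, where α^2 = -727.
m_α(x) = x^2 + 727

α satisfies α^2 + 727 = 0, so x^2 + 727 annihilates α. Since d = -727 is squarefree and ≠ 1, it is not a perfect square in Q, so x^2 + 727 has no rational root and is therefore irreducible over Q (a degree-2 polynomial over a field is irreducible iff it has no root). Hence m_α(x) = x^2 + 727.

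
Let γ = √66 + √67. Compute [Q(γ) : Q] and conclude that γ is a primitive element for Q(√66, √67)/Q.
[Q(γ) : Q] = 4 (equivalently, Q(γ) = Q(√66, √67))

Obviously Q(γ) ⊆ Q(√66, √67), and [Q(√66, √67):Q] = 4 (since 66, 67 are distinct squarefree integers > 1 with 4422 not a perfect square). To show equality we compute the minimal polynomial of γ. From γ = √66 + √67: γ^2 = 66 + 2√(4422) + 67 = 133 + 2√(4422), so γ^2 - 133 = 2√(4422); squaring, (γ^2 - 133)^2 = 4·4422, i.e. γ^4 - 266γ^2 + 17689 - 17688 = 0, i.e. γ^4 - 266γ^2 + 1 = 0. So γ is a root of x^4 - 266x^2 + 1. This polynomial is irreducible over Q: it has no rational root (each ±√66 ± √67 is irrational), and any factorization into two quadratics over Q would force √(4422) ∈ Q (pairing opposite roots) or √66, √67 ∈ Q (other pairings), all impossible. Hence [Q(γ):Q] = 4 = [Q(√66, √67):Q], so Q(γ) = Q(√66, √67).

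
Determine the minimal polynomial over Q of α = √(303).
m_α(x) = x^2 - 303

α satisfies α^2 - 303 = 0, so x^2 - 303 annihilates α. Since d = 303 is squarefree and ≠ 1, it is not a perfect square in Q, so x^2 - 303 has no rational root and is therefore irreducible over Q (a degree-2 polynomial over a field is irreducible iff it has no root). Hence m_α(x) = x^2 - 303.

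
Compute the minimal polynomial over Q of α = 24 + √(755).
m_α(x) = x^2 - 48x - 179

From α - 24 = √(755), squaring gives (α - 24)^2 = 755, i.e. α^2 - 48α + 576 = 755, so α^2 - 48α - 179 = 0. The discriminant of x^2 - 48x - 179 is (-48)^2 - 4·(-179) = 2304 + 716 = 3020, and 4·(755) is not a perfect square in Q since 755 is squarefree and ≠ 1. Hence x^2 - 48x - 179 is irreducible over Q and is the minimal polynomial of α.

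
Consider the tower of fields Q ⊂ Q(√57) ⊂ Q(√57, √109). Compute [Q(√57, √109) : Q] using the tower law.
[Q(√57, √109) : Q] = 4

[Q(√57):Q] = 2 (min poly x^2 - 57, irreducible since 57 is squarefree > 1). For the top step, suppose √109 ∈ Q(√57), say √109 = c + d√57 with c, d ∈ Q. Squaring: 109 = c^2 + 57d^2 + 2cd√57. Since √57 ∉ Q this forces 2cd = 0. If d = 0 then √109 = c ∈ Q, contradicting 109 squarefree > 1. If c = 0 then 109 = 57d^2, so 57·109 = (57d)^2 is a perfect square in Q — but 57·109 = 6213 is not a perfect square (since 57 and 109 are distinct squarefree integers). Contradiction. Hence √109 ∉ Q(√57), so x^2 - 109 stays irreducible over Q(√57) and [Q(√57, √109) : Q(√57)] = 2. By the tower law, [Q(√57, √109) : Q] = 2 · 2 = 4.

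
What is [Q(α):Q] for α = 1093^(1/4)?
[Q(α):Q] = 4

α is a root of x^4 - 1093. By Eisenstein's criterion at the prime p = 1093 (which divides the constant term 1093 but p^2 = 1194649 does not, since 1093 is squarefree), x^4 - 1093 is irreducible over Q. Hence [Q(α):Q] = 4.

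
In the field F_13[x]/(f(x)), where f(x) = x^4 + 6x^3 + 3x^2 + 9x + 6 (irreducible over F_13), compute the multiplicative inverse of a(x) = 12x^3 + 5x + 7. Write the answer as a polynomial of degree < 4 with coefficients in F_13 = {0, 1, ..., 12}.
a(x)^(-1) ≡ 9x^3 + 11x^2 + 11x + 4 (mod f(x))

Since f is irreducible over F_13, F_13[x]/(f) is a field and a(x) ≠ 0 has an inverse. Apply the extended Euclidean algorithm to f(x) and a(x) in F_13[x]: f(x) = (12x + 7)·a(x) + (8x^2 + 7x + 9);  a(x) = (8x + 6)·(8x^2 + 7x + 9) + (8x + 5);  (8x^2 + 7x + 9) = (x + 10)·(8x + 5) + (11). The last nonzero remainder is the constant 11 = gcd(f, a) in F_13. Back-substituting through the division chain expresses 11 = s(x)·a(x) + t(x)·f(x) with s(x) ≡ 8x^3 + 4x^2 + 4x + 5 (mod f), so (8x^3 + 4x^2 + 4x + 5)·a(x) ≡ 11 (mod f). Multiplying by 11^(-1) ≡ 6 in F_13 gives a(x)^(-1) ≡ 6·(8x^3 + 4x^2 + 4x + 5) ≡ 9x^3 + 11x^2 + 11x + 4 (mod f). Check: (12x^3 + 5x + 7)·(9x^3 + 11x^2 + 11x + 4) = 4x^6 + 2x^5 + 8x^4 + 10x^3 + 2x^2 + 6x + 2 ≡ 1 (mod x^4 + 6x^3 + 3x^2 + 9x + 6).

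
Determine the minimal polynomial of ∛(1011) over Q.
m_α(x) = x^3 - 1011

α satisfies α^3 = 1011, so x^3 - 1011 annihilates α. By the rational root test, a rational root p/q (in lowest terms) of x^3 - 1011 would satisfy p^3 = 1011 q^3, forcing q = 1 and p^3 = 1011; but 1011 is not a perfect cube, contradiction. A monic cubic over Q with no rational root is irreducible (any nontrivial factorization would include a linear factor). Hence x^3 - 1011 is the minimal polynomial of α, and in particular [Q(α):Q] = 3.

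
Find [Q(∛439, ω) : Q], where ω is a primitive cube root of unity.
[Q(∛439, ω) : Q] = 6

[Q(∛439):Q] = 3 (min poly x^3 - 439, irreducible since 439 is not a perfect cube). [Q(ω):Q] = 2 (min poly x^2 + x + 1). Since Q(∛439) ⊂ R and ω ∉ R, we have ω ∉ Q(∛439), so x^2 + x + 1 remains irreducible over Q(∛439) and [Q(∛439, ω) : Q(∛439)] = 2. By the tower law, [Q(∛439, ω) : Q] = 3 · 2 = 6. (In fact Q(∛439, ω) is the splitting field of x^3 - 439 over Q.)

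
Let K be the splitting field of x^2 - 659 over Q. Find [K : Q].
[K : Q] = 2

f(x) = x^2 - 659 factors as (x - √659)(x + √659). The splitting field is K = Q(√659). Since 659 is squarefree and > 1, it is not a perfect square, so x^2 - 659 is irreducible over Q and [Q(√659) : Q] = 2. Hence [K : Q] = 2.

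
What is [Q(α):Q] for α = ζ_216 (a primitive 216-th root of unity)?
[Q(α):Q] = 72

The minimal polynomial of ζ_216 over Q is the 216-th cyclotomic polynomial Φ_216(x), which is irreducible over Q and has degree φ(216) = 72. Hence [Q(α):Q] = φ(216) = 72.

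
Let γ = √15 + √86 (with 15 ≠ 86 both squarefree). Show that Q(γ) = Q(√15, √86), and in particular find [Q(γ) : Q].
[Q(γ) : Q] = 4 (equivalently, Q(γ) = Q(√15, √86))

Obviously Q(γ) ⊆ Q(√15, √86), and [Q(√15, √86):Q] = 4 (since 15, 86 are distinct squarefree integers > 1 with 1290 not a perfect square). To show equality we compute the minimal polynomial of γ. From γ = √15 + √86: γ^2 = 15 + 2√(1290) + 86 = 101 + 2√(1290), so γ^2 - 101 = 2√(1290); squaring, (γ^2 - 101)^2 = 4·1290, i.e. γ^4 - 202γ^2 + 10201 - 5160 = 0, i.e. γ^4 - 202γ^2 + 5041 = 0. So γ is a root of x^4 - 202x^2 + 5041. This polynomial is irreducible over Q: it has no rational root (each ±√15 ± √86 is irrational), and any factorization into two quadratics over Q would force √(1290) ∈ Q (pairing opposite roots) or √15, √86 ∈ Q (other pairings), all impossible. Hence [Q(γ):Q] = 4 = [Q(√15, √86):Q], so Q(γ) = Q(√15, √86).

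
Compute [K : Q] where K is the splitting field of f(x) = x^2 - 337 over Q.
[K : Q] = 2

f(x) = x^2 - 337 factors as (x - √337)(x + √337). The splitting field is K = Q(√337). Since 337 is squarefree and > 1, it is not a perfect square, so x^2 - 337 is irreducible over Q and [Q(√337) : Q] = 2. Hence [K : Q] = 2.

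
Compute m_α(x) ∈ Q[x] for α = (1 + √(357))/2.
m_α(x) = x^2 - x - 89

From 2α - 1 = √(357), squaring gives (2α - 1)^2 = 357, i.e. 4α^2 - 4α + 1 = 357, so α^2 - α + (1 - 357)/4 = 0. Since 357 ≡ 1 (mod 4), (1 - 357)/4 = -89 ∈ Z. The polynomial x^2 - x - 89 has discriminant 1 - 4·(-89) = 357, which is not a perfect square in Q (d = 357 is squarefree and ≠ 1), so x^2 - x - 89 is irreducible over Q. It is the minimal polynomial of α.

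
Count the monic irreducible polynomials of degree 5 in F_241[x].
There are 162598003392 monic irreducible polynomials of degree 5 over F_241

Each element of F_{241^5} that lies in no proper subfield is a root of exactly one monic irreducible of degree 5 over F_241, and each such polynomial has 5 distinct roots in F_{241^5}. By Möbius inversion the count is N_241(5) = (1/5) Σ_{d|5} μ(5/d) · 241^d = (1/5)(μ(5)·241^1 + μ(1)·241^5) = 812990016960/5 = 162598003392.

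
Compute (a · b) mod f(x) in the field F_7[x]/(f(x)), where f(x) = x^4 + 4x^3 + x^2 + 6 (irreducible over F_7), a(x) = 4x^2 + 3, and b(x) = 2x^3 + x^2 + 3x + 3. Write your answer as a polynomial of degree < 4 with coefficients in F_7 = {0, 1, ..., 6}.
a · b ≡ 3x^3 + x^2 + 3x + 2 (mod f(x))

Multiply in F_7[x]: a(x)·b(x) = (4x^2 + 3)·(2x^3 + x^2 + 3x + 3) = x^5 + 4x^4 + 4x^3 + x^2 + 2x + 2. This has degree ≥ 4, so divide by f(x) over F_7: x^5 + 4x^4 + 4x^3 + x^2 + 2x + 2 = (x)·(x^4 + 4x^3 + x^2 + 6) + (3x^3 + x^2 + 3x + 2). Hence a·b ≡ 3x^3 + x^2 + 3x + 2 (mod f). (F_7[x]/(f) is a field with 7^4 = 2401 elements since f is irreducible of degree 4.)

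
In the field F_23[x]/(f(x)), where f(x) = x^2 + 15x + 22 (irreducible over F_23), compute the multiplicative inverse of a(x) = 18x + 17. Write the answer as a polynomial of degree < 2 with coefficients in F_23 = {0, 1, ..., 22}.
a(x)^(-1) ≡ 9x (mod f(x))

Since f is irreducible over F_23, F_23[x]/(f) is a field and a(x) ≠ 0 has an inverse. Apply the extended Euclidean algorithm to f(x) and a(x) in F_23[x]: f(x) = (9x)·a(x) + (22). The last nonzero remainder is the constant 22 = gcd(f, a) in F_23. Back-substituting through the division chain expresses 22 = s(x)·a(x) + t(x)·f(x) with s(x) ≡ 14x (mod f), so (14x)·a(x) ≡ 22 (mod f). Multiplying by 22^(-1) ≡ 22 in F_23 gives a(x)^(-1) ≡ 22·(14x) ≡ 9x (mod f). Check: (18x + 17)·(9x) = x^2 + 15x ≡ 1 (mod x^2 + 15x + 22).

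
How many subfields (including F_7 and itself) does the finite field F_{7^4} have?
F_{7^4} has 3 subfields

The subfields of F_{p^n} are exactly the fields F_{p^d} for d | n (each is the fixed field of the unique index-d subgroup of Gal(F_{p^n}/F_p) ≅ Z/nZ). The divisors of n = 4 are {1, 2, 4}, giving 3 subfields: F_{7^1}, F_{7^2}, F_{7^4}.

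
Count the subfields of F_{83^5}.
F_{83^5} has 2 subfields

The subfields of F_{p^n} are exactly the fields F_{p^d} for d | n (each is the fixed field of the unique index-d subgroup of Gal(F_{p^n}/F_p) ≅ Z/nZ). The divisors of n = 5 are {1, 5}, giving 2 subfields: F_{83^1}, F_{83^5}.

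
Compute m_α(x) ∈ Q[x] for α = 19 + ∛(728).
m_α(x) = x^3 - 57x^2 + 1083x - 7587

Set β = α - 19 = ∛(728), so β^3 = 728. Then (α - 19)^3 - 728 = 0, i.e. α is a root of g(x) = (x - 19)^3 - 728 = x^3 - 57x^2 + 1083x - 7587. Since g(x) = h(x - 19) where h(x) = x^3 - 728, and h is irreducible over Q (because 728 is not a perfect cube, so h has no rational root, and a monic cubic with no rational root is irreducible), g is also irreducible (irreducibility is preserved under the substitution x → x - 19). Hence m_α(x) = x^3 - 57x^2 + 1083x - 7587.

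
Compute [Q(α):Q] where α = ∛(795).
[Q(α):Q] = 3

The minimal polynomial of α is x^3 - 795, irreducible over Q since 795 is not a perfect cube (so x^3 - 795 has no rational root). Hence [Q(α):Q] = deg(m_α) = 3.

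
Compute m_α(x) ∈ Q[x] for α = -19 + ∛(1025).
m_α(x) = x^3 + 57x^2 + 1083x + 5834

Set β = α + 19 = ∛(1025), so β^3 = 1025. Then (α + 19)^3 - 1025 = 0, i.e. α is a root of g(x) = (x + 19)^3 - 1025 = x^3 + 57x^2 + 1083x + 5834. Since g(x) = h(x + 19) where h(x) = x^3 - 1025, and h is irreducible over Q (because 1025 is not a perfect cube, so h has no rational root, and a monic cubic with no rational root is irreducible), g is also irreducible (irreducibility is preserved under the substitution x → x + 19). Hence m_α(x) = x^3 + 57x^2 + 1083x + 5834.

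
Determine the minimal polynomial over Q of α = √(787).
m_α(x) = x^2 - 787

α satisfies α^2 - 787 = 0, so x^2 - 787 annihilates α. Since d = 787 is squarefree and ≠ 1, it is not a perfect square in Q, so x^2 - 787 has no rational root and is therefore irreducible over Q (a degree-2 polynomial over a field is irreducible iff it has no root). Hence m_α(x) = x^2 - 787.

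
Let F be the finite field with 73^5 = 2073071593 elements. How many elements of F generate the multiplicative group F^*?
There are φ(2073071592) = 691023840 primitive elements

F_q^* is cyclic of order q - 1 = 2073071592. A cyclic group of order m has exactly φ(m) generators. Here m = 2073071592 = 2^3 · 3^2 · 28792661, so the number of primitive elements is φ(2073071592) = 691023840.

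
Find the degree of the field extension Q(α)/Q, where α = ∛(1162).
[Q(α):Q] = 3

The minimal polynomial of α is x^3 - 1162, irreducible over Q since 1162 is not a perfect cube (so x^3 - 1162 has no rational root). Hence [Q(α):Q] = deg(m_α) = 3.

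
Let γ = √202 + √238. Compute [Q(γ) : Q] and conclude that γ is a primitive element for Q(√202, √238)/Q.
[Q(γ) : Q] = 4 (equivalently, Q(γ) = Q(√202, √238))

Obviously Q(γ) ⊆ Q(√202, √238), and [Q(√202, √238):Q] = 4 (since 202, 238 are distinct squarefree integers > 1 with 48076 not a perfect square). To show equality we compute the minimal polynomial of γ. From γ = √202 + √238: γ^2 = 202 + 2√(48076) + 238 = 440 + 2√(48076), so γ^2 - 440 = 2√(48076); squaring, (γ^2 - 440)^2 = 4·48076, i.e. γ^4 - 880γ^2 + 193600 - 192304 = 0, i.e. γ^4 - 880γ^2 + 1296 = 0. So γ is a root of x^4 - 880x^2 + 1296. This polynomial is irreducible over Q: it has no rational root (each ±√202 ± √238 is irrational), and any factorization into two quadratics over Q would force √(48076) ∈ Q (pairing opposite roots) or √202, √238 ∈ Q (other pairings), all impossible. Hence [Q(γ):Q] = 4 = [Q(√202, √238):Q], so Q(γ) = Q(√202, √238).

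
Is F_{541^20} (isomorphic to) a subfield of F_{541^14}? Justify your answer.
No: F_{541^20} is not a subfield of F_{541^14}

F_{p^m} embeds in F_{p^n} iff m | n. Here 20 ∤ 14 (since 14 = 0·20 + 14 with remainder 14 ≠ 0), so F_{541^20} is not a subfield of F_{541^14}. Equivalently: if it were, the tower law would give 20 = [F_{541^20}:F_541] dividing [F_{541^14}:F_541] = 14, contradiction.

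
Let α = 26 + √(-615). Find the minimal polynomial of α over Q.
m_α(x) = x^2 - 52x + 1291

From α - 26 = √(-615), squaring gives (α - 26)^2 = -615, i.e. α^2 - 52α + 676 = -615, so α^2 - 52α + 1291 = 0. The discriminant of x^2 - 52x + 1291 is (-52)^2 - 4·(1291) = 2704 - 5164 = -2460, and 4·(-615) is not a perfect square in Q since -615 is squarefree and ≠ 1. Hence x^2 - 52x + 1291 is irreducible over Q and is the minimal polynomial of α.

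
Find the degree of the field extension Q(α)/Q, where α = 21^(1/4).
[Q(α):Q] = 4

α is a root of x^4 - 21. By Eisenstein's criterion at the prime p = 3 (which divides the constant term 21 but p^2 = 9 does not, since 21 is squarefree), x^4 - 21 is irreducible over Q. Hence [Q(α):Q] = 4.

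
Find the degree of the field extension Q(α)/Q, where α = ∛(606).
[Q(α):Q] = 3

The minimal polynomial of α is x^3 - 606, irreducible over Q since 606 is not a perfect cube (so x^3 - 606 has no rational root). Hence [Q(α):Q] = deg(m_α) = 3.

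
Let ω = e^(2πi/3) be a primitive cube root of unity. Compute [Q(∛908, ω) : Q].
[Q(∛908, ω) : Q] = 6

[Q(∛908):Q] = 3 (min poly x^3 - 908, irreducible since 908 is not a perfect cube). [Q(ω):Q] = 2 (min poly x^2 + x + 1). Since Q(∛908) ⊂ R and ω ∉ R, we have ω ∉ Q(∛908), so x^2 + x + 1 remains irreducible over Q(∛908) and [Q(∛908, ω) : Q(∛908)] = 2. By the tower law, [Q(∛908, ω) : Q] = 3 · 2 = 6. (In fact Q(∛908, ω) is the splitting field of x^3 - 908 over Q.)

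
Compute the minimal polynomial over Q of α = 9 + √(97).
m_α(x) = x^2 - 18x - 16

From α - 9 = √(97), squaring gives (α - 9)^2 = 97, i.e. α^2 - 18α + 81 = 97, so α^2 - 18α - 16 = 0. The discriminant of x^2 - 18x - 16 is (-18)^2 - 4·(-16) = 324 + 64 = 388, and 4·(97) is not a perfect square in Q since 97 is squarefree and ≠ 1. Hence x^2 - 18x - 16 is irreducible over Q and is the minimal polynomial of α.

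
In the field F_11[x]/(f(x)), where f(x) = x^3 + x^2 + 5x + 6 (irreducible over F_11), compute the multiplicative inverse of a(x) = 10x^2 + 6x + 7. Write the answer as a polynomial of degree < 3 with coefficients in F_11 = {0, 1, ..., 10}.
a(x)^(-1) ≡ 3x^2 + 3x + 3 (mod f(x))

Since f is irreducible over F_11, F_11[x]/(f) is a field and a(x) ≠ 0 has an inverse. Apply the extended Euclidean algorithm to f(x) and a(x) in F_11[x]: f(x) = (10x + 4)·a(x) + (10x);  a(x) = (x + 5)·(10x) + (7). The last nonzero remainder is the constant 7 = gcd(f, a) in F_11. Back-substituting through the division chain expresses 7 = s(x)·a(x) + t(x)·f(x) with s(x) ≡ 10x^2 + 10x + 10 (mod f), so (10x^2 + 10x + 10)·a(x) ≡ 7 (mod f). Multiplying by 7^(-1) ≡ 8 in F_11 gives a(x)^(-1) ≡ 8·(10x^2 + 10x + 10) ≡ 3x^2 + 3x + 3 (mod f). Check: (10x^2 + 6x + 7)·(3x^2 + 3x + 3) = 8x^4 + 4x^3 + 3x^2 + 6x + 10 ≡ 1 (mod x^3 + x^2 + 5x + 6).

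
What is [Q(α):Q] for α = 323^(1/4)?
[Q(α):Q] = 4

α is a root of x^4 - 323. By Eisenstein's criterion at the prime p = 17 (which divides the constant term 323 but p^2 = 289 does not, since 323 is squarefree), x^4 - 323 is irreducible over Q. Hence [Q(α):Q] = 4.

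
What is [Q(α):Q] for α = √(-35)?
[Q(α):Q] = 2

[Q(α):Q] equals the degree of the minimal polynomial of α. Here α^2 = -35 and x^2 + 35 is irreducible (d = -35 is squarefree, ≠ 1, hence not a square), so deg(m_α) = 2. Thus [Q(α):Q] = 2.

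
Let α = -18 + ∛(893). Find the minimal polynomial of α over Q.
m_α(x) = x^3 + 54x^2 + 972x + 4939

Set β = α + 18 = ∛(893), so β^3 = 893. Then (α + 18)^3 - 893 = 0, i.e. α is a root of g(x) = (x + 18)^3 - 893 = x^3 + 54x^2 + 972x + 4939. Since g(x) = h(x + 18) where h(x) = x^3 - 893, and h is irreducible over Q (because 893 is not a perfect cube, so h has no rational root, and a monic cubic with no rational root is irreducible), g is also irreducible (irreducibility is preserved under the substitution x → x + 18). Hence m_α(x) = x^3 + 54x^2 + 972x + 4939.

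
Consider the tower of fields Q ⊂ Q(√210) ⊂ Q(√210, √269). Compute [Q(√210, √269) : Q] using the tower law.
[Q(√210, √269) : Q] = 4

[Q(√210):Q] = 2 (min poly x^2 - 210, irreducible since 210 is squarefree > 1). For the top step, suppose √269 ∈ Q(√210), say √269 = c + d√210 with c, d ∈ Q. Squaring: 269 = c^2 + 210d^2 + 2cd√210. Since √210 ∉ Q this forces 2cd = 0. If d = 0 then √269 = c ∈ Q, contradicting 269 squarefree > 1. If c = 0 then 269 = 210d^2, so 210·269 = (210d)^2 is a perfect square in Q — but 210·269 = 56490 is not a perfect square (since 210 and 269 are distinct squarefree integers). Contradiction. Hence √269 ∉ Q(√210), so x^2 - 269 stays irreducible over Q(√210) and [Q(√210, √269) : Q(√210)] = 2. By the tower law, [Q(√210, √269) : Q] = 2 · 2 = 4.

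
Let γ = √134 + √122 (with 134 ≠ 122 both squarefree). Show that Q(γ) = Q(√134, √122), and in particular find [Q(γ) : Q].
[Q(γ) : Q] = 4 (equivalently, Q(γ) = Q(√134, √122))

Obviously Q(γ) ⊆ Q(√134, √122), and [Q(√134, √122):Q] = 4 (since 134, 122 are distinct squarefree integers > 1 with 16348 not a perfect square). To show equality we compute the minimal polynomial of γ. From γ = √134 + √122: γ^2 = 134 + 2√(16348) + 122 = 256 + 2√(16348), so γ^2 - 256 = 2√(16348); squaring, (γ^2 - 256)^2 = 4·16348, i.e. γ^4 - 512γ^2 + 65536 - 65392 = 0, i.e. γ^4 - 512γ^2 + 144 = 0. So γ is a root of x^4 - 512x^2 + 144. This polynomial is irreducible over Q: it has no rational root (each ±√134 ± √122 is irrational), and any factorization into two quadratics over Q would force √(16348) ∈ Q (pairing opposite roots) or √134, √122 ∈ Q (other pairings), all impossible. Hence [Q(γ):Q] = 4 = [Q(√134, √122):Q], so Q(γ) = Q(√134, √122).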